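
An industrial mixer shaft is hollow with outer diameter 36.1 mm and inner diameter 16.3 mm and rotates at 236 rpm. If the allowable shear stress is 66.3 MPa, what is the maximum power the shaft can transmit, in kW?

J = π(d_o⁴ − d_i⁴)/32 = π(0.0361⁴ − 0.0163⁴)/32 = 1.598×10^-7 m⁴.
T_max = τ_allow·J/r = 6.63×10^7 × 1.598×10^-7 / 0.0181 = 587.0 N·m.
ω = 2π·236/60 = 24.71 rad/s, so P_max = T_max·ω = 1.451×10^4 W.

14.5 kW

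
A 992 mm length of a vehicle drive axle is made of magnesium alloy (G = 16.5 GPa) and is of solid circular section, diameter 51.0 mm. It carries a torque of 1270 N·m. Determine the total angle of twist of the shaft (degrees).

J = πd⁴/32 = π(0.0510)⁴/32 = 6.642×10^-7 m⁴.
θ = T·L/(G·J) = 1270 × 0.992 / (16.5×10⁹ × 6.642×10^-7) = 0.1150 rad.

6.59°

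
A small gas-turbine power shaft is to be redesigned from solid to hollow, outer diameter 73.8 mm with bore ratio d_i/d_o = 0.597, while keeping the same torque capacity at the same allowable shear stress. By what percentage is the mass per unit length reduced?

29.5 %

Equal τ_max and T ⇒ the solid shaft needs d_s³ = d_o³(1−k⁴), so d_s = 73.8·(1−0.597⁴)^(1/3) = 70.53 mm.
Area ratio A_h/A_s = d_o²(1−k²)/d_s² = (1−k²)/(1−k⁴)^(2/3) = 0.7046.
Mass saving = 1 − 0.7046 = 29.5 %.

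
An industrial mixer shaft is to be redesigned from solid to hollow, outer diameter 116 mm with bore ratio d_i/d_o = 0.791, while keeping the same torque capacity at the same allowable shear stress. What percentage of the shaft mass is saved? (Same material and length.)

Equal τ_max and T ⇒ the solid shaft needs d_s³ = d_o³(1−k⁴), so d_s = 116·(1−0.791⁴)^(1/3) = 98.30 mm.
Area ratio A_h/A_s = d_o²(1−k²)/d_s² = (1−k²)/(1−k⁴)^(2/3) = 0.5213.
Mass saving = 1 − 0.5213 = 47.9 %.

47.9 %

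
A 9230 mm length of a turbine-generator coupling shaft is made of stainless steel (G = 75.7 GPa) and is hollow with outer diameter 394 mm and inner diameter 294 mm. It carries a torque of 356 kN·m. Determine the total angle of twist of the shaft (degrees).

J = π(d_o⁴ − d_i⁴)/32 = π(0.394⁴ − 0.294⁴)/32 = 1.632×10^-3 m⁴.
θ = T·L/(G·J) = 356000 × 9.23 / (75.7×10⁹ × 1.632×10^-3) = 0.02659 rad.

1.52°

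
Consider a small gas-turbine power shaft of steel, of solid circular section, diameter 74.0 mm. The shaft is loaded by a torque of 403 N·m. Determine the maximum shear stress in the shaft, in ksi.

0.735 ksi

J = πd⁴/32 = π(0.0740)⁴/32 = 2.944×10^-6 m⁴.
τ_max = T·r/J = 403.0 × 0.0370 / 2.944×10^-6 = 5.065×10^6 Pa.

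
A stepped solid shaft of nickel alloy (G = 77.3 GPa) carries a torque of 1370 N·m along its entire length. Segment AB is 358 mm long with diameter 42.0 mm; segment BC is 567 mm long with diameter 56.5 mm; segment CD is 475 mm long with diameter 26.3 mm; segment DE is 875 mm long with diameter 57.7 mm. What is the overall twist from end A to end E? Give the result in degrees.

J_AB = π(0.0420)⁴/32 = 3.05×10^-7 m⁴; J_BC = π(0.0565)⁴/32 = 1.00×10^-6 m⁴; J_CD = π(0.0263)⁴/32 = 4.70×10^-8 m⁴; J_DE = π(0.0577)⁴/32 = 1.09×10^-6 m⁴.
θ = (T/G)·Σ L_i/J_i = (1370/77.3×10⁹)·(0.358/3.05×10^-7 + 0.567/1.00×10^-6 + 0.475/4.70×10^-8 + 0.875/1.09×10^-6) = 0.2243 rad.

12.9°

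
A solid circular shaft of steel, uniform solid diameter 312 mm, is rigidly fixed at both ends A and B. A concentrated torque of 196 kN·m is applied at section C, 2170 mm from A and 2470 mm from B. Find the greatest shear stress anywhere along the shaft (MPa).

17.5 MPa

With uniform GJ and both ends fixed, compatibility θ_AC = θ_CB gives T_A·a = T_B·b, together with T_A + T_B = T₀.
T_A = T₀·b/(a+b) = 196000·2470/4640 = 104300 N·m; T_B = 91660 N·m.
τ in each portion: τ_AC = 1.75×10^7 Pa, τ_CB = 1.54×10^7 Pa; maximum is in AC.
τ_max = T_AC·r/J = 104300·0.156/9.30×10^-4 = 1.750×10^7 Pa.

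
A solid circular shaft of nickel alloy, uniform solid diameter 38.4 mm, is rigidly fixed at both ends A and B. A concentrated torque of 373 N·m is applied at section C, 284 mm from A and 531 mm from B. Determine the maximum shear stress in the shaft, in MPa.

21.9 MPa

With uniform GJ and both ends fixed, compatibility θ_AC = θ_CB gives T_A·a = T_B·b, together with T_A + T_B = T₀.
T_A = T₀·b/(a+b) = 373.0·531/815.0 = 243.0 N·m; T_B = 130.0 N·m.
τ in each portion: τ_AC = 2.19×10^7 Pa, τ_CB = 1.17×10^7 Pa; maximum is in AC.
τ_max = T_AC·r/J = 243.0·0.0192/2.13×10^-7 = 2.186×10^7 Pa.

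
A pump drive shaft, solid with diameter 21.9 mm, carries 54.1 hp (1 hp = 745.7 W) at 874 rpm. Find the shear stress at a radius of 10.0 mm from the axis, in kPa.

ω = 2π·874/60 = 91.53 rad/s, so T = P/ω = 54.1×745.7 / 91.53 = 440.8 N·m.
J = πd⁴/32 = π(0.0219)⁴/32 = 2.258×10^-8 m⁴.
Shear stress varies linearly with radius: τ = T·r/J = 440.8 × 0.0100 / 2.258×10^-8 = 1.952×10^8 Pa.

195000 kPa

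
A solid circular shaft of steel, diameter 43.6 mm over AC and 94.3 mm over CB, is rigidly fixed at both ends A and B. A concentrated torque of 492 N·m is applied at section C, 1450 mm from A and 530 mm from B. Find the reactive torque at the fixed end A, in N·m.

8.08 N·m

Compatibility: T_A·a/J_AC = T_B·b/J_CB with T_A + T_B = T₀.
J_AC = 3.55×10^-7 m⁴, J_CB = 7.76×10^-6 m⁴, so T_A = T₀·(J_AC/a)/((J_AC/a)+(J_CB/b)) = 8.083 N·m, T_B = 483.9 N·m.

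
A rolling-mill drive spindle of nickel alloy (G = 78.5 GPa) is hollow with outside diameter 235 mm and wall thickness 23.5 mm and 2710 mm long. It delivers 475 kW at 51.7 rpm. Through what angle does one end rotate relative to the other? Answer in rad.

ω = 2π·51.7/60 = 5.414 rad/s, so T = P/ω = 475×10³ / 5.414 = 87740 N·m.
J = π(d_o⁴ − d_i⁴)/32 = π(0.235⁴ − 0.188⁴)/32 = 1.768×10^-4 m⁴.
θ = T·L/(G·J) = 87740 × 2.71 / (78.5×10⁹ × 1.768×10^-4) = 0.01713 rad.

0.0171 rad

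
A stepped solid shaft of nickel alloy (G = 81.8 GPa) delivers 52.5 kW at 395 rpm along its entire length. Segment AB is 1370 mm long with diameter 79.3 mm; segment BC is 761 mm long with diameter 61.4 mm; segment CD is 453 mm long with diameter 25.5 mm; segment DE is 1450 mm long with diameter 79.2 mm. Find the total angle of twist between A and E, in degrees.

ω = 2π·395/60 = 41.36 rad/s, so T = P/ω = 52.5×10³ / 41.36 = 1269 N·m.
J_AB = π(0.0793)⁴/32 = 3.88×10^-6 m⁴; J_BC = π(0.0614)⁴/32 = 1.40×10^-6 m⁴; J_CD = π(0.0255)⁴/32 = 4.15×10^-8 m⁴; J_DE = π(0.0792)⁴/32 = 3.86×10^-6 m⁴.
θ = (T/G)·Σ L_i/J_i = (1269/81.8×10⁹)·(1.37/3.88×10^-6 + 0.761/1.40×10^-6 + 0.453/4.15×10^-8 + 1.45/3.86×10^-6) = 0.1891 rad.

10.8°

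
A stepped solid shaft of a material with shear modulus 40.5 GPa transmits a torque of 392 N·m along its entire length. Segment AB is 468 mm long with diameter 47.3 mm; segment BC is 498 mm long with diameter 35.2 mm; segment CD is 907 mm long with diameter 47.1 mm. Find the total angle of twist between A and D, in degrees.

3.40°

J_AB = π(0.0473)⁴/32 = 4.91×10^-7 m⁴; J_BC = π(0.0352)⁴/32 = 1.51×10^-7 m⁴; J_CD = π(0.0471)⁴/32 = 4.83×10^-7 m⁴.
θ = (T/G)·Σ L_i/J_i = (392.0/40.5×10⁹)·(0.468/4.91×10^-7 + 0.498/1.51×10^-7 + 0.907/4.83×10^-7) = 0.05937 rad.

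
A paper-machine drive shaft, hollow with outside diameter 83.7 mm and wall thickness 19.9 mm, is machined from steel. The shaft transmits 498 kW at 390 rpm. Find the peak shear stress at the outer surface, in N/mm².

115 N/mm²

ω = 2π·390/60 = 40.84 rad/s, so T = P/ω = 498×10³ / 40.84 = 12190 N·m.
J = π(d_o⁴ − d_i⁴)/32 = π(0.0837⁴ − 0.0439⁴)/32 = 4.454×10^-6 m⁴.
τ_max = T·r/J = 12190 × 0.0418 / 4.454×10^-6 = 1.146×10^8 Pa.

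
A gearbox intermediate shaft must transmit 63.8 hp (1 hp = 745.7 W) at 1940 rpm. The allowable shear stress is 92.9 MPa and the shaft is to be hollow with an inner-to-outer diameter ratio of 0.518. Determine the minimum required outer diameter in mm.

ω = 2π·1940/60 = 203.2 rad/s, so T = P/ω = 63.8×745.7 / 203.2 = 234.2 N·m.
For a hollow shaft with d_i/d_o = 0.518: τ_max = 16T/(π d_o³ (1−k⁴)), so d_o = [16T/(π τ_allow (1−k⁴))]^(1/3) = [16·234.2/(π·9.29×10^7·0.9280)]^(1/3) = 0.02401 m.

24.0 mm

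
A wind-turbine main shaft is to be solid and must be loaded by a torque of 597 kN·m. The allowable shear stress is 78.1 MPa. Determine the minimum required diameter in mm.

339 mm

For a solid shaft τ_max = 16T/(πd³), so d = (16T/(π τ_allow))^(1/3) = (16·597000/(π·7.81×10^7))^(1/3) = 0.3389 m.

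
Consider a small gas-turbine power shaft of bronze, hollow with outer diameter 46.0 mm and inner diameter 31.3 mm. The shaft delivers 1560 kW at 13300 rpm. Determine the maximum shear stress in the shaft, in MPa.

ω = 2π·13300/60 = 1393 rad/s, so T = P/ω = 1560×10³ / 1393 = 1120 N·m.
J = π(d_o⁴ − d_i⁴)/32 = π(0.0460⁴ − 0.0313⁴)/32 = 3.453×10^-7 m⁴.
τ_max = T·r/J = 1120 × 0.0230 / 3.453×10^-7 = 7.460×10^7 Pa.

74.6 MPa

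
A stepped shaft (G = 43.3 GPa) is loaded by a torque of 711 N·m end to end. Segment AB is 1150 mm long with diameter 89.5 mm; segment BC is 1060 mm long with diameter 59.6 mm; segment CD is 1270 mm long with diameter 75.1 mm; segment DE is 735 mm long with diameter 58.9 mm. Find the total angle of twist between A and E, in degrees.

J_AB = π(0.0895)⁴/32 = 6.30×10^-6 m⁴; J_BC = π(0.0596)⁴/32 = 1.24×10^-6 m⁴; J_CD = π(0.0751)⁴/32 = 3.12×10^-6 m⁴; J_DE = π(0.0589)⁴/32 = 1.18×10^-6 m⁴.
θ = (T/G)·Σ L_i/J_i = (711.0/43.3×10⁹)·(1.15/6.30×10^-6 + 1.06/1.24×10^-6 + 1.27/3.12×10^-6 + 0.735/1.18×10^-6) = 0.03394 rad.

1.94°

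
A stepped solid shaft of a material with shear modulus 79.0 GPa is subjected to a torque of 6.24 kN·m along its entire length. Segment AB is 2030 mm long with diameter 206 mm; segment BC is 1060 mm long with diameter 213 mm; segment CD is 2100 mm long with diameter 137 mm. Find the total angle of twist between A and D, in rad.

J_AB = π(0.206)⁴/32 = 1.77×10^-4 m⁴; J_BC = π(0.213)⁴/32 = 2.02×10^-4 m⁴; J_CD = π(0.137)⁴/32 = 3.46×10^-5 m⁴.
θ = (T/G)·Σ L_i/J_i = (6240/79.0×10⁹)·(2.03/1.77×10^-4 + 1.06/2.02×10^-4 + 2.10/3.46×10^-5) = 6.117×10^-3 rad.

0.00612 rad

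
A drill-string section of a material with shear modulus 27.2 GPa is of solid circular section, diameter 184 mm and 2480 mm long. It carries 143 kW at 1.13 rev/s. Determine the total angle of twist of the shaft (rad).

0.0163 rad

ω = 2π·1.13 = 7.100 rad/s, so T = P/ω = 143×10³ / 7.100 = 20140 N·m.
J = πd⁴/32 = π(0.184)⁴/32 = 1.125×10^-4 m⁴.
θ = T·L/(G·J) = 20140 × 2.48 / (27.2×10⁹ × 1.125×10^-4) = 0.01632 rad.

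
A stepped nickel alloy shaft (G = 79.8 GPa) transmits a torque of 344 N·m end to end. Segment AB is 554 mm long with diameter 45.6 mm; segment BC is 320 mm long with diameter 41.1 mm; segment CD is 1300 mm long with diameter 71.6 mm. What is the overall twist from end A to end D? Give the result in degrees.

0.729°

J_AB = π(0.0456)⁴/32 = 4.24×10^-7 m⁴; J_BC = π(0.0411)⁴/32 = 2.80×10^-7 m⁴; J_CD = π(0.0716)⁴/32 = 2.58×10^-6 m⁴.
θ = (T/G)·Σ L_i/J_i = (344.0/79.8×10⁹)·(0.554/4.24×10^-7 + 0.320/2.80×10^-7 + 1.30/2.58×10^-6) = 0.01272 rad.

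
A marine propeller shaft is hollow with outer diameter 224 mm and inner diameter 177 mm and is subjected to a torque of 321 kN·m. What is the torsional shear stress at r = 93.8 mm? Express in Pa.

J = π(d_o⁴ − d_i⁴)/32 = π(0.224⁴ − 0.177⁴)/32 = 1.508×10^-4 m⁴.
Shear stress varies linearly with radius: τ = T·r/J = 321000 × 0.0938 / 1.508×10^-4 = 1.997×10^8 Pa.

2.00e8 Pa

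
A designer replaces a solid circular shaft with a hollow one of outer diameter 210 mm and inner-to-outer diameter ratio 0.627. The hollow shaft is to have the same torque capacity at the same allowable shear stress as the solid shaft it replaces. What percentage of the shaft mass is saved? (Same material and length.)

32.1 %

Equal τ_max and T ⇒ the solid shaft needs d_s³ = d_o³(1−k⁴), so d_s = 210·(1−0.627⁴)^(1/3) = 198.6 mm.
Area ratio A_h/A_s = d_o²(1−k²)/d_s² = (1−k²)/(1−k⁴)^(2/3) = 0.6787.
Mass saving = 1 − 0.6787 = 32.1 %.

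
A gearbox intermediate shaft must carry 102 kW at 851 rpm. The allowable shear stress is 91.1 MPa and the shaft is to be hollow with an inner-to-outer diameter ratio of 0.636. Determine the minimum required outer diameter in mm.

ω = 2π·851/60 = 89.12 rad/s, so T = P/ω = 102×10³ / 89.12 = 1145 N·m.
For a hollow shaft with d_i/d_o = 0.636: τ_max = 16T/(π d_o³ (1−k⁴)), so d_o = [16T/(π τ_allow (1−k⁴))]^(1/3) = [16·1145/(π·9.11×10^7·0.8364)]^(1/3) = 0.04245 m.

42.5 mm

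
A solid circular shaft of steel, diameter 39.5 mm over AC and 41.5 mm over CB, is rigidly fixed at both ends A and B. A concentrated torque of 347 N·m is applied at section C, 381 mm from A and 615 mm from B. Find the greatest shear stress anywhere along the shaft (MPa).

Compatibility: T_A·a/J_AC = T_B·b/J_CB with T_A + T_B = T₀.
J_AC = 2.39×10^-7 m⁴, J_CB = 2.91×10^-7 m⁴, so T_A = T₀·(J_AC/a)/((J_AC/a)+(J_CB/b)) = 197.7 N·m, T_B = 149.3 N·m.
τ in each portion: τ_AC = 1.63×10^7 Pa, τ_CB = 1.06×10^7 Pa; maximum is in AC.
τ_max = T_AC·r/J = 197.7·0.0198/2.39×10^-7 = 1.634×10^7 Pa.

16.3 MPa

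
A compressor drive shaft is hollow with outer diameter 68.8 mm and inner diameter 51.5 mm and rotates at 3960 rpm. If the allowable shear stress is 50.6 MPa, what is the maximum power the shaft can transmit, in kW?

920 kW

J = π(d_o⁴ − d_i⁴)/32 = π(0.0688⁴ − 0.0515⁴)/32 = 1.509×10^-6 m⁴.
T_max = τ_allow·J/r = 5.06×10^7 × 1.509×10^-6 / 0.0344 = 2220 N·m.
ω = 2π·3960/60 = 414.7 rad/s, so P_max = T_max·ω = 9.205×10^5 W.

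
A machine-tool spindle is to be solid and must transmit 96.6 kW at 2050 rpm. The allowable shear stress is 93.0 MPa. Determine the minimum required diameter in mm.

ω = 2π·2050/60 = 214.7 rad/s, so T = P/ω = 96.6×10³ / 214.7 = 450.0 N·m.
For a solid shaft τ_max = 16T/(πd³), so d = (16T/(π τ_allow))^(1/3) = (16·450.0/(π·9.30×10^7))^(1/3) = 0.02910 m.

29.1 mm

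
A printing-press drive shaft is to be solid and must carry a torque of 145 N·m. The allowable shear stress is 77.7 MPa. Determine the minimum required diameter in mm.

For a solid shaft τ_max = 16T/(πd³), so d = (16T/(π τ_allow))^(1/3) = (16·145.0/(π·7.77×10^7))^(1/3) = 0.02118 m.

21.2 mm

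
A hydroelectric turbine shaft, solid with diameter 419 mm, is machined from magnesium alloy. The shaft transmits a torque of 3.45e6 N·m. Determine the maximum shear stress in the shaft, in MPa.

239 MPa

J = πd⁴/32 = π(0.419)⁴/32 = 3.026×10^-3 m⁴.
τ_max = T·r/J = 3.450e6 × 0.209 / 3.026×10^-3 = 2.389×10^8 Pa.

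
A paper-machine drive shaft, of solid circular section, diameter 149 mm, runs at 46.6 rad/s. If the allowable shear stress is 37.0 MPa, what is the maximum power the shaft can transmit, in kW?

J = πd⁴/32 = π(0.149)⁴/32 = 4.839×10^-5 m⁴.
T_max = τ_allow·J/r = 3.70×10^7 × 4.839×10^-5 / 0.0745 = 24030 N·m.
ω = 46.6 rad/s, so P_max = T_max·ω = 1.120×10^6 W.

1120 kW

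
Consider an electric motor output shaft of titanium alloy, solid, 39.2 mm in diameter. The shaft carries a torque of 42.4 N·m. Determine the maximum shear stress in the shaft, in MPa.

J = πd⁴/32 = π(0.0392)⁴/32 = 2.318×10^-7 m⁴.
τ_max = T·r/J = 42.40 × 0.0196 / 2.318×10^-7 = 3.585×10^6 Pa.

3.58 MPa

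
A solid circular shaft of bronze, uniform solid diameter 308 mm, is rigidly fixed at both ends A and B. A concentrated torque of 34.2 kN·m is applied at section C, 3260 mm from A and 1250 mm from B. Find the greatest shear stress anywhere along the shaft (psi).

With uniform GJ and both ends fixed, compatibility θ_AC = θ_CB gives T_A·a = T_B·b, together with T_A + T_B = T₀.
T_A = T₀·b/(a+b) = 34200·1250/4510 = 9479 N·m; T_B = 24720 N·m.
τ in each portion: τ_AC = 1.65×10^6 Pa, τ_CB = 4.31×10^6 Pa; maximum is in CB.
τ_max = T_CB·r/J = 24720·0.154/8.83×10^-4 = 4.309×10^6 Pa.

625 psi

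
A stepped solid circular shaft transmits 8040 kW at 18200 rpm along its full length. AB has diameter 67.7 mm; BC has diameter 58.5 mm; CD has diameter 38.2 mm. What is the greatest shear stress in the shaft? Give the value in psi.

55900 psi

ω = 2π·18200/60 = 1906 rad/s, so T = P/ω = 8040×10³ / 1906 = 4218 N·m.
Under the same torque, τ_max = 16T/(πd³) is largest where d is smallest — segment CD (d = 38.2 mm).
τ_max = 16·4218/(π·(0.0382)³) = 3.854×10^8 Pa.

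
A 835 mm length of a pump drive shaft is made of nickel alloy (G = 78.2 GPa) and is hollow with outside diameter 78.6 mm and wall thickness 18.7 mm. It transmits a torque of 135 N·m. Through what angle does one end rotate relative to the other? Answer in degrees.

J = π(d_o⁴ − d_i⁴)/32 = π(0.0786⁴ − 0.0412⁴)/32 = 3.464×10^-6 m⁴.
θ = T·L/(G·J) = 135.0 × 0.835 / (78.2×10⁹ × 3.464×10^-6) = 4.161×10^-4 rad.

0.0238°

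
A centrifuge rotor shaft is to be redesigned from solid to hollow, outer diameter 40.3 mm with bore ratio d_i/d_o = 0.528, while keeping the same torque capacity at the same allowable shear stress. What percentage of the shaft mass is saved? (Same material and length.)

23.9 %

Equal τ_max and T ⇒ the solid shaft needs d_s³ = d_o³(1−k⁴), so d_s = 40.3·(1−0.528⁴)^(1/3) = 39.23 mm.
Area ratio A_h/A_s = d_o²(1−k²)/d_s² = (1−k²)/(1−k⁴)^(2/3) = 0.7612.
Mass saving = 1 − 0.7612 = 23.9 %.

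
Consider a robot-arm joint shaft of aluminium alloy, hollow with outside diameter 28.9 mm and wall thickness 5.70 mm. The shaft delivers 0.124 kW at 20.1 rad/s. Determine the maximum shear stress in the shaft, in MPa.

ω = 20.1 rad/s, so T = P/ω = 0.124×10³ / 20.10 = 6.169 N·m.
J = π(d_o⁴ − d_i⁴)/32 = π(0.0289⁴ − 0.0175⁴)/32 = 5.928×10^-8 m⁴.
τ_max = T·r/J = 6.169 × 0.0144 / 5.928×10^-8 = 1.504×10^6 Pa.

1.50 MPa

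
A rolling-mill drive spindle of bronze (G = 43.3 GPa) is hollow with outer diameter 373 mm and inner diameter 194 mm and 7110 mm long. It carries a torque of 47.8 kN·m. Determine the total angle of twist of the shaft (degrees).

0.255°

J = π(d_o⁴ − d_i⁴)/32 = π(0.373⁴ − 0.194⁴)/32 = 1.761×10^-3 m⁴.
θ = T·L/(G·J) = 47800 × 7.11 / (43.3×10⁹ × 1.761×10^-3) = 4.456×10^-3 rad.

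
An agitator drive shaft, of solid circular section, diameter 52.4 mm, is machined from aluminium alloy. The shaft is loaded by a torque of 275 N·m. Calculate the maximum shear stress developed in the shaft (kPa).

9730 kPa

J = πd⁴/32 = π(0.0524)⁴/32 = 7.402×10^-7 m⁴.
τ_max = T·r/J = 275.0 × 0.0262 / 7.402×10^-7 = 9.734×10^6 Pa.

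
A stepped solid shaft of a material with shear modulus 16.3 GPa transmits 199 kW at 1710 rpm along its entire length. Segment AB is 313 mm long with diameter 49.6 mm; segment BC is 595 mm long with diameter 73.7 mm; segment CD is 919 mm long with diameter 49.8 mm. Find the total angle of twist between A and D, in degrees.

8.81°

ω = 2π·1710/60 = 179.1 rad/s, so T = P/ω = 199×10³ / 179.1 = 1111 N·m.
J_AB = π(0.0496)⁴/32 = 5.94×10^-7 m⁴; J_BC = π(0.0737)⁴/32 = 2.90×10^-6 m⁴; J_CD = π(0.0498)⁴/32 = 6.04×10^-7 m⁴.
θ = (T/G)·Σ L_i/J_i = (1111/16.3×10⁹)·(0.313/5.94×10^-7 + 0.595/2.90×10^-6 + 0.919/6.04×10^-7) = 0.1537 rad.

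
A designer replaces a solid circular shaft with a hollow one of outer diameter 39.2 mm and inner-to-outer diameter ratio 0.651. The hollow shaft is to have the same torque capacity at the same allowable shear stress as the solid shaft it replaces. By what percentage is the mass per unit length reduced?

34.3 %

Equal τ_max and T ⇒ the solid shaft needs d_s³ = d_o³(1−k⁴), so d_s = 39.2·(1−0.651⁴)^(1/3) = 36.70 mm.
Area ratio A_h/A_s = d_o²(1−k²)/d_s² = (1−k²)/(1−k⁴)^(2/3) = 0.6575.
Mass saving = 1 − 0.6575 = 34.3 %.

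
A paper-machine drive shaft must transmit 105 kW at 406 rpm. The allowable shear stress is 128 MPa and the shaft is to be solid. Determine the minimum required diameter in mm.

ω = 2π·406/60 = 42.52 rad/s, so T = P/ω = 105×10³ / 42.52 = 2470 N·m.
For a solid shaft τ_max = 16T/(πd³), so d = (16T/(π τ_allow))^(1/3) = (16·2470/(π·1.28×10^8))^(1/3) = 0.04615 m.

46.1 mm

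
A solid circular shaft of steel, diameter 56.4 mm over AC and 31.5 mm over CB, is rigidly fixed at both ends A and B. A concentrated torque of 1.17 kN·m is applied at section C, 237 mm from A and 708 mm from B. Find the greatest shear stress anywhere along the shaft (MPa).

Compatibility: T_A·a/J_AC = T_B·b/J_CB with T_A + T_B = T₀.
J_AC = 9.93×10^-7 m⁴, J_CB = 9.67×10^-8 m⁴, so T_A = T₀·(J_AC/a)/((J_AC/a)+(J_CB/b)) = 1133 N·m, T_B = 36.91 N·m.
τ in each portion: τ_AC = 3.22×10^7 Pa, τ_CB = 6.01×10^6 Pa; maximum is in AC.
τ_max = T_AC·r/J = 1133·0.0282/9.93×10^-7 = 3.217×10^7 Pa.

32.2 MPa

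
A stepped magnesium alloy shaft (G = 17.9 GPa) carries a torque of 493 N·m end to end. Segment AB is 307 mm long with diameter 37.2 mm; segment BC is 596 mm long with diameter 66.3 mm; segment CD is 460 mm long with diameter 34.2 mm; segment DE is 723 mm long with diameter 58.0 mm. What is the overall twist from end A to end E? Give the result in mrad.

J_AB = π(0.0372)⁴/32 = 1.88×10^-7 m⁴; J_BC = π(0.0663)⁴/32 = 1.90×10^-6 m⁴; J_CD = π(0.0342)⁴/32 = 1.34×10^-7 m⁴; J_DE = π(0.0580)⁴/32 = 1.11×10^-6 m⁴.
θ = (T/G)·Σ L_i/J_i = (493.0/17.9×10⁹)·(0.307/1.88×10^-7 + 0.596/1.90×10^-6 + 0.460/1.34×10^-7 + 0.723/1.11×10^-6) = 0.1659 rad.

166 mrad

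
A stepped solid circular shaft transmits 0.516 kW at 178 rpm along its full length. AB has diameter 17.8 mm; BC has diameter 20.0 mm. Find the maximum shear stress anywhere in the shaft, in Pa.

2.50e7 Pa

ω = 2π·178/60 = 18.64 rad/s, so T = P/ω = 0.516×10³ / 18.64 = 27.68 N·m.
Under the same torque, τ_max = 16T/(πd³) is largest where d is smallest — segment AB (d = 17.8 mm).
τ_max = 16·27.68/(π·(0.0178)³) = 2.500×10^7 Pa.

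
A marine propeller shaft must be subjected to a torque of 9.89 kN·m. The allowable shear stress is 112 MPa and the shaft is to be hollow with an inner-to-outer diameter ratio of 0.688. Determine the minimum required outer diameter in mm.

83.4 mm

For a hollow shaft with d_i/d_o = 0.688: τ_max = 16T/(π d_o³ (1−k⁴)), so d_o = [16T/(π τ_allow (1−k⁴))]^(1/3) = [16·9890/(π·1.12×10^8·0.7759)]^(1/3) = 0.08338 m.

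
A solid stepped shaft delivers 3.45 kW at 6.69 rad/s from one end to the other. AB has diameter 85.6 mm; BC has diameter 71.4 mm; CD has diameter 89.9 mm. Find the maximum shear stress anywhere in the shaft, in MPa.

ω = 6.69 rad/s, so T = P/ω = 3.45×10³ / 6.690 = 515.7 N·m.
Under the same torque, τ_max = 16T/(πd³) is largest where d is smallest — segment BC (d = 71.4 mm).
τ_max = 16·515.7/(π·(0.0714)³) = 7.216×10^6 Pa.

7.22 MPa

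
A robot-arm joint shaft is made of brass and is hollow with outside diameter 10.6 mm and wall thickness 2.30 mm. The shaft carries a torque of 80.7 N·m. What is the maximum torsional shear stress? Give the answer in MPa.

J = π(d_o⁴ − d_i⁴)/32 = π(0.0106⁴ − 0.00600⁴)/32 = 1.112×10^-9 m⁴.
τ_max = T·r/J = 80.70 × 0.00530 / 1.112×10^-9 = 3.846×10^8 Pa.

385 MPa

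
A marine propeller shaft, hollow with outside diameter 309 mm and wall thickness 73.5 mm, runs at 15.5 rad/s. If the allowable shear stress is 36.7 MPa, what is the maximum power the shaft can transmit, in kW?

3050 kW

J = π(d_o⁴ − d_i⁴)/32 = π(0.309⁴ − 0.162⁴)/32 = 8.274×10^-4 m⁴.
T_max = τ_allow·J/r = 3.67×10^7 × 8.274×10^-4 / 0.154 = 196500 N·m.
ω = 15.5 rad/s, so P_max = T_max·ω = 3.046×10^6 W.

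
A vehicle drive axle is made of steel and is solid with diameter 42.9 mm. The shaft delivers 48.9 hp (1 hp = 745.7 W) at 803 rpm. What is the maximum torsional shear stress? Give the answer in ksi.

4.06 ksi

ω = 2π·803/60 = 84.09 rad/s, so T = P/ω = 48.9×745.7 / 84.09 = 433.6 N·m.
J = πd⁴/32 = π(0.0429)⁴/32 = 3.325×10^-7 m⁴.
τ_max = T·r/J = 433.6 × 0.0215 / 3.325×10^-7 = 2.797×10^7 Pa.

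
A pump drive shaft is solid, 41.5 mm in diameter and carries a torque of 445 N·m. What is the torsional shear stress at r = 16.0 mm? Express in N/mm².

J = πd⁴/32 = π(0.0415)⁴/32 = 2.912×10^-7 m⁴.
Shear stress varies linearly with radius: τ = T·r/J = 445.0 × 0.0160 / 2.912×10^-7 = 2.445×10^7 Pa.

24.5 N/mm²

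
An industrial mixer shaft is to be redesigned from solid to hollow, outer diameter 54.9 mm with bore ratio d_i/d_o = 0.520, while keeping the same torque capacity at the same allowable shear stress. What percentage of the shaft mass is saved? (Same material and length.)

23.3 %

Equal τ_max and T ⇒ the solid shaft needs d_s³ = d_o³(1−k⁴), so d_s = 54.9·(1−0.520⁴)^(1/3) = 53.53 mm.
Area ratio A_h/A_s = d_o²(1−k²)/d_s² = (1−k²)/(1−k⁴)^(2/3) = 0.7675.
Mass saving = 1 − 0.7675 = 23.3 %.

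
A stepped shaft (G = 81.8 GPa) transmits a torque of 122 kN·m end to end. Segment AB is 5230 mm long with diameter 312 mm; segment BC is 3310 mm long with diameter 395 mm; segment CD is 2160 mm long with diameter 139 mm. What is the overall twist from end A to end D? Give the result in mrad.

98.4 mrad

J_AB = π(0.312)⁴/32 = 9.30×10^-4 m⁴; J_BC = π(0.395)⁴/32 = 2.39×10^-3 m⁴; J_CD = π(0.139)⁴/32 = 3.66×10^-5 m⁴.
θ = (T/G)·Σ L_i/J_i = (122000/81.8×10⁹)·(5.23/9.30×10^-4 + 3.31/2.39×10^-3 + 2.16/3.66×10^-5) = 0.09835 rad.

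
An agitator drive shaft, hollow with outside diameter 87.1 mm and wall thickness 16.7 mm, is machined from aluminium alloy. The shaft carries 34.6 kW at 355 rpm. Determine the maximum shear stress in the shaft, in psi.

ω = 2π·355/60 = 37.18 rad/s, so T = P/ω = 34.6×10³ / 37.18 = 930.7 N·m.
J = π(d_o⁴ − d_i⁴)/32 = π(0.0871⁴ − 0.0537⁴)/32 = 4.834×10^-6 m⁴.
τ_max = T·r/J = 930.7 × 0.0435 / 4.834×10^-6 = 8.385×10^6 Pa.

1220 psi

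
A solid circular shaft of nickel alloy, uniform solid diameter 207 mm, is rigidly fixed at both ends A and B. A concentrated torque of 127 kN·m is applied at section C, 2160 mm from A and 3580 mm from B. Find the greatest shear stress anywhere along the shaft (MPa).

45.5 MPa

With uniform GJ and both ends fixed, compatibility θ_AC = θ_CB gives T_A·a = T_B·b, together with T_A + T_B = T₀.
T_A = T₀·b/(a+b) = 127000·3580/5740 = 79210 N·m; T_B = 47790 N·m.
τ in each portion: τ_AC = 4.55×10^7 Pa, τ_CB = 2.74×10^7 Pa; maximum is in AC.
τ_max = T_AC·r/J = 79210·0.103/1.80×10^-4 = 4.548×10^7 Pa.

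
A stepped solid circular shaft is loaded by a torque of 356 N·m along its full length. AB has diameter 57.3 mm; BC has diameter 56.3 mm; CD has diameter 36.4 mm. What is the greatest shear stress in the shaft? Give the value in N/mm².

Under the same torque, τ_max = 16T/(πd³) is largest where d is smallest — segment CD (d = 36.4 mm).
τ_max = 16·356.0/(π·(0.0364)³) = 3.759×10^7 Pa.

37.6 N/mm²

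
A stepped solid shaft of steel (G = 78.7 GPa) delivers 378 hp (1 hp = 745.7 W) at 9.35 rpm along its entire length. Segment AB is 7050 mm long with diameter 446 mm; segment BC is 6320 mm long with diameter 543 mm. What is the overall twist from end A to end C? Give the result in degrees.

0.536°

ω = 2π·9.35/60 = 0.9791 rad/s, so T = P/ω = 378×745.7 / 0.9791 = 287900 N·m.
J_AB = π(0.446)⁴/32 = 3.88×10^-3 m⁴; J_BC = π(0.543)⁴/32 = 8.53×10^-3 m⁴.
θ = (T/G)·Σ L_i/J_i = (287900/78.7×10⁹)·(7.05/3.88×10^-3 + 6.32/8.53×10^-3) = 9.348×10^-3 rad.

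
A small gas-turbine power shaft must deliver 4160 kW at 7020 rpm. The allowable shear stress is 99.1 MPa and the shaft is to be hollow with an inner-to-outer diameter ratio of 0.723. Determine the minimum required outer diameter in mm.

73.7 mm

ω = 2π·7020/60 = 735.1 rad/s, so T = P/ω = 4160×10³ / 735.1 = 5659 N·m.
For a hollow shaft with d_i/d_o = 0.723: τ_max = 16T/(π d_o³ (1−k⁴)), so d_o = [16T/(π τ_allow (1−k⁴))]^(1/3) = [16·5659/(π·9.91×10^7·0.7268)]^(1/3) = 0.07369 m.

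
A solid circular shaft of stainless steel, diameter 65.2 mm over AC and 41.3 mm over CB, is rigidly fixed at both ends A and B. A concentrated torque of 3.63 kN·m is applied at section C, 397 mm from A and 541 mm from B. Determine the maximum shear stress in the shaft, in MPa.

Compatibility: T_A·a/J_AC = T_B·b/J_CB with T_A + T_B = T₀.
J_AC = 1.77×10^-6 m⁴, J_CB = 2.86×10^-7 m⁴, so T_A = T₀·(J_AC/a)/((J_AC/a)+(J_CB/b)) = 3246 N·m, T_B = 383.5 N·m.
τ in each portion: τ_AC = 5.97×10^7 Pa, τ_CB = 2.77×10^7 Pa; maximum is in AC.
τ_max = T_AC·r/J = 3246·0.0326/1.77×10^-6 = 5.965×10^7 Pa.

59.7 MPa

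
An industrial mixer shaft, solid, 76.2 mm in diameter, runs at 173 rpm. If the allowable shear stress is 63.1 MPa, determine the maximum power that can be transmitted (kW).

99.3 kW

J = πd⁴/32 = π(0.0762)⁴/32 = 3.310×10^-6 m⁴.
T_max = τ_allow·J/r = 6.31×10^7 × 3.310×10^-6 / 0.0381 = 5482 N·m.
ω = 2π·173/60 = 18.12 rad/s, so P_max = T_max·ω = 9.931×10^4 W.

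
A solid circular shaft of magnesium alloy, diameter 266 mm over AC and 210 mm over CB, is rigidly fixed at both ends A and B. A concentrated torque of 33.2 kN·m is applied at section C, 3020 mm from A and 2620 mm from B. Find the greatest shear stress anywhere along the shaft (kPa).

6210 kPa

Compatibility: T_A·a/J_AC = T_B·b/J_CB with T_A + T_B = T₀.
J_AC = 4.92×10^-4 m⁴, J_CB = 1.91×10^-4 m⁴, so T_A = T₀·(J_AC/a)/((J_AC/a)+(J_CB/b)) = 22930 N·m, T_B = 10270 N·m.
τ in each portion: τ_AC = 6.21×10^6 Pa, τ_CB = 5.65×10^6 Pa; maximum is in AC.
τ_max = T_AC·r/J = 22930·0.133/4.92×10^-4 = 6.205×10^6 Pa.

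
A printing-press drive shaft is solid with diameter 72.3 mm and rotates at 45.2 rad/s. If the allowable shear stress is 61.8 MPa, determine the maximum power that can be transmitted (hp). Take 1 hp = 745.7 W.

J = πd⁴/32 = π(0.0723)⁴/32 = 2.683×10^-6 m⁴.
T_max = τ_allow·J/r = 6.18×10^7 × 2.683×10^-6 / 0.0362 = 4586 N·m.
ω = 45.2 rad/s, so P_max = T_max·ω = 2.073×10^5 W.

278 hp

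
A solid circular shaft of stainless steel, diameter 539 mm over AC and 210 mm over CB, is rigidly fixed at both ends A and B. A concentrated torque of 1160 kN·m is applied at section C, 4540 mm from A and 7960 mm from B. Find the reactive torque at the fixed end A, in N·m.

1.14e6 N·m

Compatibility: T_A·a/J_AC = T_B·b/J_CB with T_A + T_B = T₀.
J_AC = 8.29×10^-3 m⁴, J_CB = 1.91×10^-4 m⁴, so T_A = T₀·(J_AC/a)/((J_AC/a)+(J_CB/b)) = 1.145e6 N·m, T_B = 15050 N·m.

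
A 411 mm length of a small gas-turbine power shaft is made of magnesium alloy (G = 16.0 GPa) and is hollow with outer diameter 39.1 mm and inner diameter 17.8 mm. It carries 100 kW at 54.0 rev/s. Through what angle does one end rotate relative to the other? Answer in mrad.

ω = 2π·54.0 = 339.3 rad/s, so T = P/ω = 100×10³ / 339.3 = 294.7 N·m.
J = π(d_o⁴ − d_i⁴)/32 = π(0.0391⁴ − 0.0178⁴)/32 = 2.196×10^-7 m⁴.
θ = T·L/(G·J) = 294.7 × 0.411 / (16.0×10⁹ × 2.196×10^-7) = 0.03448 rad.

34.5 mrad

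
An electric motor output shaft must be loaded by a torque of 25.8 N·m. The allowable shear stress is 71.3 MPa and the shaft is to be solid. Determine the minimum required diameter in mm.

12.3 mm

For a solid shaft τ_max = 16T/(πd³), so d = (16T/(π τ_allow))^(1/3) = (16·25.80/(π·7.13×10^7))^(1/3) = 0.01226 m.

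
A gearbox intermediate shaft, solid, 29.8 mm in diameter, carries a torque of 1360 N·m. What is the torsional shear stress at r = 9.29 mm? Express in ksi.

J = πd⁴/32 = π(0.0298)⁴/32 = 7.742×10^-8 m⁴.
Shear stress varies linearly with radius: τ = T·r/J = 1360 × 0.00929 / 7.742×10^-8 = 1.632×10^8 Pa.

23.7 ksi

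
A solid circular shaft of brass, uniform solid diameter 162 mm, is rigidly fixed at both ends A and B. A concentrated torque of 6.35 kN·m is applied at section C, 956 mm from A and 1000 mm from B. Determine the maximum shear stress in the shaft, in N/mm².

With uniform GJ and both ends fixed, compatibility θ_AC = θ_CB gives T_A·a = T_B·b, together with T_A + T_B = T₀.
T_A = T₀·b/(a+b) = 6350·1000/1956 = 3246 N·m; T_B = 3104 N·m.
τ in each portion: τ_AC = 3.89×10^6 Pa, τ_CB = 3.72×10^6 Pa; maximum is in AC.
τ_max = T_AC·r/J = 3246·0.0810/6.76×10^-5 = 3.889×10^6 Pa.

3.89 N/mm²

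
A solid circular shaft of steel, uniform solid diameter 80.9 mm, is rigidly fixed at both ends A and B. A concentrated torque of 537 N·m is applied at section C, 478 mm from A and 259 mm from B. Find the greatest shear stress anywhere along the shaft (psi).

With uniform GJ and both ends fixed, compatibility θ_AC = θ_CB gives T_A·a = T_B·b, together with T_A + T_B = T₀.
T_A = T₀·b/(a+b) = 537.0·259/737.0 = 188.7 N·m; T_B = 348.3 N·m.
τ in each portion: τ_AC = 1.82×10^6 Pa, τ_CB = 3.35×10^6 Pa; maximum is in CB.
τ_max = T_CB·r/J = 348.3·0.0404/4.21×10^-6 = 3.350×10^6 Pa.

486 psi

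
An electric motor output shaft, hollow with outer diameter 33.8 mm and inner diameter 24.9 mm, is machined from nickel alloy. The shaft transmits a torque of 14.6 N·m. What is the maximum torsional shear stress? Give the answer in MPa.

2.73 MPa

J = π(d_o⁴ − d_i⁴)/32 = π(0.0338⁴ − 0.0249⁴)/32 = 9.040×10^-8 m⁴.
τ_max = T·r/J = 14.60 × 0.0169 / 9.040×10^-8 = 2.730×10^6 Pa.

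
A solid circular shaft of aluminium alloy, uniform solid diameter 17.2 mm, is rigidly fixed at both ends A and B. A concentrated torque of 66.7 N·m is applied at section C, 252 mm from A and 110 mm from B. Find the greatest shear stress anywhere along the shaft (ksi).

6.74 ksi

With uniform GJ and both ends fixed, compatibility θ_AC = θ_CB gives T_A·a = T_B·b, together with T_A + T_B = T₀.
T_A = T₀·b/(a+b) = 66.70·110/362.0 = 20.27 N·m; T_B = 46.43 N·m.
τ in each portion: τ_AC = 2.03×10^7 Pa, τ_CB = 4.65×10^7 Pa; maximum is in CB.
τ_max = T_CB·r/J = 46.43·0.00860/8.59×10^-9 = 4.647×10^7 Pa.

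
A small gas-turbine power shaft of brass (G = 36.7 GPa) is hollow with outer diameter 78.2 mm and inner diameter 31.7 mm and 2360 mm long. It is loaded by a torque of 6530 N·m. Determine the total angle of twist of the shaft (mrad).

118 mrad

J = π(d_o⁴ − d_i⁴)/32 = π(0.0782⁴ − 0.0317⁴)/32 = 3.572×10^-6 m⁴.
θ = T·L/(G·J) = 6530 × 2.36 / (36.7×10⁹ × 3.572×10^-6) = 0.1175 rad.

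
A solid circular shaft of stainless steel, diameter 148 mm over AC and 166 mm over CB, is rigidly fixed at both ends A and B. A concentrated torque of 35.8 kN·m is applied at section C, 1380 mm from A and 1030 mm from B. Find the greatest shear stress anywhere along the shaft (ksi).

Compatibility: T_A·a/J_AC = T_B·b/J_CB with T_A + T_B = T₀.
J_AC = 4.71×10^-5 m⁴, J_CB = 7.45×10^-5 m⁴, so T_A = T₀·(J_AC/a)/((J_AC/a)+(J_CB/b)) = 11470 N·m, T_B = 24330 N·m.
τ in each portion: τ_AC = 1.80×10^7 Pa, τ_CB = 2.71×10^7 Pa; maximum is in CB.
τ_max = T_CB·r/J = 24330·0.0830/7.45×10^-5 = 2.709×10^7 Pa.

3.93 ksi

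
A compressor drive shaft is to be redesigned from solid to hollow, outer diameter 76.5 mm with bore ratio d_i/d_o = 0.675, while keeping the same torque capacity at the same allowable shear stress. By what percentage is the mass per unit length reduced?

36.4 %

Equal τ_max and T ⇒ the solid shaft needs d_s³ = d_o³(1−k⁴), so d_s = 76.5·(1−0.675⁴)^(1/3) = 70.79 mm.
Area ratio A_h/A_s = d_o²(1−k²)/d_s² = (1−k²)/(1−k⁴)^(2/3) = 0.6357.
Mass saving = 1 − 0.6357 = 36.4 %.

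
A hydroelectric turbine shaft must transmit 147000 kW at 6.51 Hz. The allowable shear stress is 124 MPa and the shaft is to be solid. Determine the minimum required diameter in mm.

ω = 2π·6.51 = 40.90 rad/s, so T = P/ω = 147000×10³ / 40.90 = 3.594e6 N·m.
For a solid shaft τ_max = 16T/(πd³), so d = (16T/(π τ_allow))^(1/3) = (16·3.594e6/(π·1.24×10^8))^(1/3) = 0.5285 m.

528 mm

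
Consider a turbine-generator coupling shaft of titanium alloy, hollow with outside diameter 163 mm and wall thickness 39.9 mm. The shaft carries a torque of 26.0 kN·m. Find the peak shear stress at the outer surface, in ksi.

4.76 ksi

J = π(d_o⁴ − d_i⁴)/32 = π(0.163⁴ − 0.0832⁴)/32 = 6.460×10^-5 m⁴.
τ_max = T·r/J = 26000 × 0.0815 / 6.460×10^-5 = 3.280×10^7 Pa.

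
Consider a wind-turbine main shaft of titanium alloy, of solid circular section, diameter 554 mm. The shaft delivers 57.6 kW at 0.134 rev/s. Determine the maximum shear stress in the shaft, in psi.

297 psi

ω = 2π·0.134 = 0.8419 rad/s, so T = P/ω = 57.6×10³ / 0.8419 = 68410 N·m.
J = πd⁴/32 = π(0.554)⁴/32 = 9.248×10^-3 m⁴.
τ_max = T·r/J = 68410 × 0.277 / 9.248×10^-3 = 2.049×10^6 Pa.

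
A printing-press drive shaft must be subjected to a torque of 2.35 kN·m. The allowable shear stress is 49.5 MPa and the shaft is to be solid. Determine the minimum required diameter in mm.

62.3 mm

For a solid shaft τ_max = 16T/(πd³), so d = (16T/(π τ_allow))^(1/3) = (16·2350/(π·4.95×10^7))^(1/3) = 0.06230 m.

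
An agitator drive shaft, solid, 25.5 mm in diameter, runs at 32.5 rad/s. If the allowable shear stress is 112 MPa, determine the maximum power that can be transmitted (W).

J = πd⁴/32 = π(0.0255)⁴/32 = 4.151×10^-8 m⁴.
T_max = τ_allow·J/r = 1.12×10^8 × 4.151×10^-8 / 0.0127 = 364.6 N·m.
ω = 32.5 rad/s, so P_max = T_max·ω = 1.185×10^4 W.

11900 W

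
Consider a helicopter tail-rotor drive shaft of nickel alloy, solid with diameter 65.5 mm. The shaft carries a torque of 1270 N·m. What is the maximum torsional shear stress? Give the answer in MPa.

23.0 MPa

J = πd⁴/32 = π(0.0655)⁴/32 = 1.807×10^-6 m⁴.
τ_max = T·r/J = 1270 × 0.0328 / 1.807×10^-6 = 2.302×10^7 Pa.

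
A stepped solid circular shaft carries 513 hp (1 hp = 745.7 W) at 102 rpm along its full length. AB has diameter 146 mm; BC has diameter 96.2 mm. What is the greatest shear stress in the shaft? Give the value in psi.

29700 psi

ω = 2π·102/60 = 10.68 rad/s, so T = P/ω = 513×745.7 / 10.68 = 35810 N·m.
Under the same torque, τ_max = 16T/(πd³) is largest where d is smallest — segment BC (d = 96.2 mm).
τ_max = 16·35810/(π·(0.0962)³) = 2.049×10^8 Pa.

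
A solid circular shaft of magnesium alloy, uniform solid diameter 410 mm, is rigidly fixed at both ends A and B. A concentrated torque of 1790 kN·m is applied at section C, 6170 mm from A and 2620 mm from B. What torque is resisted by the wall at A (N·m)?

534000 N·m

With uniform GJ and both ends fixed, compatibility θ_AC = θ_CB gives T_A·a = T_B·b, together with T_A + T_B = T₀.
T_A = T₀·b/(a+b) = 1.790e6·2620/8790 = 533500 N·m; T_B = 1.256e6 N·m.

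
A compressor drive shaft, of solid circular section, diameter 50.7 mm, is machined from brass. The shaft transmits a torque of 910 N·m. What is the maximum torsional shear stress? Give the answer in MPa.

J = πd⁴/32 = π(0.0507)⁴/32 = 6.487×10^-7 m⁴.
τ_max = T·r/J = 910.0 × 0.0254 / 6.487×10^-7 = 3.556×10^7 Pa.

35.6 MPa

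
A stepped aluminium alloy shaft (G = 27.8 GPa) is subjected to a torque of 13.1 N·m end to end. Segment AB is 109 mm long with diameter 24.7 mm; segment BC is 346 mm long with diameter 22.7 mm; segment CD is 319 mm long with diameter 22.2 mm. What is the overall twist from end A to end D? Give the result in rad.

0.0140 rad

J_AB = π(0.0247)⁴/32 = 3.65×10^-8 m⁴; J_BC = π(0.0227)⁴/32 = 2.61×10^-8 m⁴; J_CD = π(0.0222)⁴/32 = 2.38×10^-8 m⁴.
θ = (T/G)·Σ L_i/J_i = (13.10/27.8×10⁹)·(0.109/3.65×10^-8 + 0.346/2.61×10^-8 + 0.319/2.38×10^-8) = 0.01396 rad.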